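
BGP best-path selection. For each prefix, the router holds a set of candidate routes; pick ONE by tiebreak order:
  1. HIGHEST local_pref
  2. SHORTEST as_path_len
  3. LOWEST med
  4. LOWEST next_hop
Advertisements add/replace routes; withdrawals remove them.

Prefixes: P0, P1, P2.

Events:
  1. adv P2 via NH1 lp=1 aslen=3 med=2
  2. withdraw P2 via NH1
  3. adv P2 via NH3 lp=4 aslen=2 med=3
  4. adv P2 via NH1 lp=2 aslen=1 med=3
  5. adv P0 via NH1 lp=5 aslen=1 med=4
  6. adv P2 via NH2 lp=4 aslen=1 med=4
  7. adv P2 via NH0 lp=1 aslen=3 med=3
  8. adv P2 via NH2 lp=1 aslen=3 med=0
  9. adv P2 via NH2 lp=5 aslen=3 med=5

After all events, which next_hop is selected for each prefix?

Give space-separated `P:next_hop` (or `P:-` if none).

Op 1: best P0=- P1=- P2=NH1
Op 2: best P0=- P1=- P2=-
Op 3: best P0=- P1=- P2=NH3
Op 4: best P0=- P1=- P2=NH3
Op 5: best P0=NH1 P1=- P2=NH3
Op 6: best P0=NH1 P1=- P2=NH2
Op 7: best P0=NH1 P1=- P2=NH2
Op 8: best P0=NH1 P1=- P2=NH3
Op 9: best P0=NH1 P1=- P2=NH2

Answer: P0:NH1 P1:- P2:NH2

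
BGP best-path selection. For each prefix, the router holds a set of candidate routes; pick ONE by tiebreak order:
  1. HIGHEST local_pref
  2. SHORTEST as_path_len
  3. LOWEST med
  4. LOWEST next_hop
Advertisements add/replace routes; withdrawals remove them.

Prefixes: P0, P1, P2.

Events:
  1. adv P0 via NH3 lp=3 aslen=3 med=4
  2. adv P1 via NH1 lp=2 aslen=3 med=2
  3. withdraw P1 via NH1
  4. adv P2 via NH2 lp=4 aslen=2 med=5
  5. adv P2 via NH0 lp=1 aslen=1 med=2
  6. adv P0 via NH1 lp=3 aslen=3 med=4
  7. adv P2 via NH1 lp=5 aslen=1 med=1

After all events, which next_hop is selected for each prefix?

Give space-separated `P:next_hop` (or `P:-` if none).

Answer: P0:NH1 P1:- P2:NH1

Derivation:
Op 1: best P0=NH3 P1=- P2=-
Op 2: best P0=NH3 P1=NH1 P2=-
Op 3: best P0=NH3 P1=- P2=-
Op 4: best P0=NH3 P1=- P2=NH2
Op 5: best P0=NH3 P1=- P2=NH2
Op 6: best P0=NH1 P1=- P2=NH2
Op 7: best P0=NH1 P1=- P2=NH1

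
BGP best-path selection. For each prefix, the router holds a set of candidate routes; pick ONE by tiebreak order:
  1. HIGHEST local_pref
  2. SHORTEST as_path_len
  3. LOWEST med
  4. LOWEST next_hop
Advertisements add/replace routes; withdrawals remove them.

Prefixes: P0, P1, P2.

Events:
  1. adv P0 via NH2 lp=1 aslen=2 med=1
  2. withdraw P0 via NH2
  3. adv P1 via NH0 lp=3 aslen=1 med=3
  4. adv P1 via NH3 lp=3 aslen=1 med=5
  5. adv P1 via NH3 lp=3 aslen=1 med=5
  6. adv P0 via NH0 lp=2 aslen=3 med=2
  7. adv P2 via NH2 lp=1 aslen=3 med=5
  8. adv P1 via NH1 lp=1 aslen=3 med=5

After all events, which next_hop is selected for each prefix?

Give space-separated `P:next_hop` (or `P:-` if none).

Answer: P0:NH0 P1:NH0 P2:NH2

Derivation:
Op 1: best P0=NH2 P1=- P2=-
Op 2: best P0=- P1=- P2=-
Op 3: best P0=- P1=NH0 P2=-
Op 4: best P0=- P1=NH0 P2=-
Op 5: best P0=- P1=NH0 P2=-
Op 6: best P0=NH0 P1=NH0 P2=-
Op 7: best P0=NH0 P1=NH0 P2=NH2
Op 8: best P0=NH0 P1=NH0 P2=NH2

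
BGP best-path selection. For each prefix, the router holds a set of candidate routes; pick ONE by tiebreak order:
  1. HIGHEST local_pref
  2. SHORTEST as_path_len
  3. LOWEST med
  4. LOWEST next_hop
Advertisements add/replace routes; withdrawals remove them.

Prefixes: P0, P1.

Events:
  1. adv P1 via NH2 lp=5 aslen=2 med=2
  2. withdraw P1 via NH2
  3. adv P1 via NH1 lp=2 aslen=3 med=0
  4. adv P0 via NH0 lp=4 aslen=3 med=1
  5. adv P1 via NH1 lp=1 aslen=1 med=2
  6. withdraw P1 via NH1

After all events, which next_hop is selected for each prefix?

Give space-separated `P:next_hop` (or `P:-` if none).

Answer: P0:NH0 P1:-

Derivation:
Op 1: best P0=- P1=NH2
Op 2: best P0=- P1=-
Op 3: best P0=- P1=NH1
Op 4: best P0=NH0 P1=NH1
Op 5: best P0=NH0 P1=NH1
Op 6: best P0=NH0 P1=-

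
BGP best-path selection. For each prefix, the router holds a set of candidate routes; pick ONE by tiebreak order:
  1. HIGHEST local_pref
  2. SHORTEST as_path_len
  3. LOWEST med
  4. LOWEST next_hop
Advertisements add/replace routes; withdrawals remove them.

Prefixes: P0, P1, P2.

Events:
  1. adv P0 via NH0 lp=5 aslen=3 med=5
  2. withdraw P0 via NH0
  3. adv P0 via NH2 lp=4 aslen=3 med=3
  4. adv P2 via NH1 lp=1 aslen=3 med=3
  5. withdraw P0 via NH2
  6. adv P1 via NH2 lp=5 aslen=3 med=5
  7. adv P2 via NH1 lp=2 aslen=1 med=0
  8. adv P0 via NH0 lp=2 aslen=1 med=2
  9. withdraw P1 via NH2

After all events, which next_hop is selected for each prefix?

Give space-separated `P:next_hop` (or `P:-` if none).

Op 1: best P0=NH0 P1=- P2=-
Op 2: best P0=- P1=- P2=-
Op 3: best P0=NH2 P1=- P2=-
Op 4: best P0=NH2 P1=- P2=NH1
Op 5: best P0=- P1=- P2=NH1
Op 6: best P0=- P1=NH2 P2=NH1
Op 7: best P0=- P1=NH2 P2=NH1
Op 8: best P0=NH0 P1=NH2 P2=NH1
Op 9: best P0=NH0 P1=- P2=NH1

Answer: P0:NH0 P1:- P2:NH1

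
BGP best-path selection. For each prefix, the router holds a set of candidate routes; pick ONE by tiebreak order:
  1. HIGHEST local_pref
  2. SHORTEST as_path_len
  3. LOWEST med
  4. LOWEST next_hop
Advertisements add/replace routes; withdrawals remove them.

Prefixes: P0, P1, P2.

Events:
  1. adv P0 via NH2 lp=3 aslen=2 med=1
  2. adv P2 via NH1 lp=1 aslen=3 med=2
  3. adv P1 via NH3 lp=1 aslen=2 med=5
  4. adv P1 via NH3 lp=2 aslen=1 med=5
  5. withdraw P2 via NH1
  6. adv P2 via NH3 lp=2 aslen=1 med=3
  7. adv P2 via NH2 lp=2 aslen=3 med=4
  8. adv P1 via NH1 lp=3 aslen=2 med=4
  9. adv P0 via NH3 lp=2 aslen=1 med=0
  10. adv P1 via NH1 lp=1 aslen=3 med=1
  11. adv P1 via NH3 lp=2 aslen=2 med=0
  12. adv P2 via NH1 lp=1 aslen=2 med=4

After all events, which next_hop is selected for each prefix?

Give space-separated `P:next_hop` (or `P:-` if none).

Answer: P0:NH2 P1:NH3 P2:NH3

Derivation:
Op 1: best P0=NH2 P1=- P2=-
Op 2: best P0=NH2 P1=- P2=NH1
Op 3: best P0=NH2 P1=NH3 P2=NH1
Op 4: best P0=NH2 P1=NH3 P2=NH1
Op 5: best P0=NH2 P1=NH3 P2=-
Op 6: best P0=NH2 P1=NH3 P2=NH3
Op 7: best P0=NH2 P1=NH3 P2=NH3
Op 8: best P0=NH2 P1=NH1 P2=NH3
Op 9: best P0=NH2 P1=NH1 P2=NH3
Op 10: best P0=NH2 P1=NH3 P2=NH3
Op 11: best P0=NH2 P1=NH3 P2=NH3
Op 12: best P0=NH2 P1=NH3 P2=NH3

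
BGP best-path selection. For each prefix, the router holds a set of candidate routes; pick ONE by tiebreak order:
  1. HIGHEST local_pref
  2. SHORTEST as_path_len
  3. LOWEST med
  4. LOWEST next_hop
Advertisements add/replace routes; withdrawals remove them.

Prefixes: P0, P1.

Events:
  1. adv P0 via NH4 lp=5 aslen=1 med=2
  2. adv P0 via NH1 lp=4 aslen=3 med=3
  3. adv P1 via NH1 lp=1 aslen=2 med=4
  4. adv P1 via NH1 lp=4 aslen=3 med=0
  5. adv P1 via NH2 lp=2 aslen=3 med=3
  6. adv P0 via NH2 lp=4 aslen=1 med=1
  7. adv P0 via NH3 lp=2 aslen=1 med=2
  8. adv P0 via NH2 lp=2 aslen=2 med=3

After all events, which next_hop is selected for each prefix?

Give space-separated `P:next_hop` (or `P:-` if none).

Answer: P0:NH4 P1:NH1

Derivation:
Op 1: best P0=NH4 P1=-
Op 2: best P0=NH4 P1=-
Op 3: best P0=NH4 P1=NH1
Op 4: best P0=NH4 P1=NH1
Op 5: best P0=NH4 P1=NH1
Op 6: best P0=NH4 P1=NH1
Op 7: best P0=NH4 P1=NH1
Op 8: best P0=NH4 P1=NH1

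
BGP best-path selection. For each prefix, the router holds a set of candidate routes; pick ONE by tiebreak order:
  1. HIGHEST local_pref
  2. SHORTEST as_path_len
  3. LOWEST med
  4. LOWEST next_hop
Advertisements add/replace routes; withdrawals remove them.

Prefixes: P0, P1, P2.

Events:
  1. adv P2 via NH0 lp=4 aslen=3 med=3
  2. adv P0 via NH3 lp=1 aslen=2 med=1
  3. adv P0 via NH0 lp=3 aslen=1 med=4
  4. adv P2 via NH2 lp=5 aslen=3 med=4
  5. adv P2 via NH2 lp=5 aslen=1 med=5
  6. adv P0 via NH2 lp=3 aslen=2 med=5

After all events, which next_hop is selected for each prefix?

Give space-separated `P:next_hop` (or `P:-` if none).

Op 1: best P0=- P1=- P2=NH0
Op 2: best P0=NH3 P1=- P2=NH0
Op 3: best P0=NH0 P1=- P2=NH0
Op 4: best P0=NH0 P1=- P2=NH2
Op 5: best P0=NH0 P1=- P2=NH2
Op 6: best P0=NH0 P1=- P2=NH2

Answer: P0:NH0 P1:- P2:NH2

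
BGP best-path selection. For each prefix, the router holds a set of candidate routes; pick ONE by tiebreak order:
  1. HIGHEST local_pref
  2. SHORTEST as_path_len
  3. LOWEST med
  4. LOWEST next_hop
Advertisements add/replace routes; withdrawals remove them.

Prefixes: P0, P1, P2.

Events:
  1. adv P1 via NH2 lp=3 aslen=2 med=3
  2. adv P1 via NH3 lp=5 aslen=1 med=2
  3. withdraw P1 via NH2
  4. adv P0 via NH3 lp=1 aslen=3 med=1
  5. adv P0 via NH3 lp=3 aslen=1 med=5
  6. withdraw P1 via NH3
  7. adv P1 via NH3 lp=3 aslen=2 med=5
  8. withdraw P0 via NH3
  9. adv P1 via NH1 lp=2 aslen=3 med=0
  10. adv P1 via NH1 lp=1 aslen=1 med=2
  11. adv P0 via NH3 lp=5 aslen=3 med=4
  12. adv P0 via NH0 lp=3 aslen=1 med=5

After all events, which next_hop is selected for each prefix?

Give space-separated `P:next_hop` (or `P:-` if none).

Op 1: best P0=- P1=NH2 P2=-
Op 2: best P0=- P1=NH3 P2=-
Op 3: best P0=- P1=NH3 P2=-
Op 4: best P0=NH3 P1=NH3 P2=-
Op 5: best P0=NH3 P1=NH3 P2=-
Op 6: best P0=NH3 P1=- P2=-
Op 7: best P0=NH3 P1=NH3 P2=-
Op 8: best P0=- P1=NH3 P2=-
Op 9: best P0=- P1=NH3 P2=-
Op 10: best P0=- P1=NH3 P2=-
Op 11: best P0=NH3 P1=NH3 P2=-
Op 12: best P0=NH3 P1=NH3 P2=-

Answer: P0:NH3 P1:NH3 P2:-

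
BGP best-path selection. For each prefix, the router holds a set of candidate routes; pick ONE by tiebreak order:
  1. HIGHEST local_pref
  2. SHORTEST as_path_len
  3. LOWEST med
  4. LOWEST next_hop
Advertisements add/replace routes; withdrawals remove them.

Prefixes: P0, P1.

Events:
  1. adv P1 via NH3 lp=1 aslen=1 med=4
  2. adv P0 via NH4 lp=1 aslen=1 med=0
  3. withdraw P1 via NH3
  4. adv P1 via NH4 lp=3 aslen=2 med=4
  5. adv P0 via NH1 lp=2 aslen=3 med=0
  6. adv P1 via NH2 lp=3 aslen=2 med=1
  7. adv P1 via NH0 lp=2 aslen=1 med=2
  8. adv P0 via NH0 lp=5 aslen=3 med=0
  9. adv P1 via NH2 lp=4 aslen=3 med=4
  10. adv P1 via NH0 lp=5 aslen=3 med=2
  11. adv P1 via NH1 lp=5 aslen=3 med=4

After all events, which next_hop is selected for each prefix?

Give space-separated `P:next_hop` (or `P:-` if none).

Answer: P0:NH0 P1:NH0

Derivation:
Op 1: best P0=- P1=NH3
Op 2: best P0=NH4 P1=NH3
Op 3: best P0=NH4 P1=-
Op 4: best P0=NH4 P1=NH4
Op 5: best P0=NH1 P1=NH4
Op 6: best P0=NH1 P1=NH2
Op 7: best P0=NH1 P1=NH2
Op 8: best P0=NH0 P1=NH2
Op 9: best P0=NH0 P1=NH2
Op 10: best P0=NH0 P1=NH0
Op 11: best P0=NH0 P1=NH0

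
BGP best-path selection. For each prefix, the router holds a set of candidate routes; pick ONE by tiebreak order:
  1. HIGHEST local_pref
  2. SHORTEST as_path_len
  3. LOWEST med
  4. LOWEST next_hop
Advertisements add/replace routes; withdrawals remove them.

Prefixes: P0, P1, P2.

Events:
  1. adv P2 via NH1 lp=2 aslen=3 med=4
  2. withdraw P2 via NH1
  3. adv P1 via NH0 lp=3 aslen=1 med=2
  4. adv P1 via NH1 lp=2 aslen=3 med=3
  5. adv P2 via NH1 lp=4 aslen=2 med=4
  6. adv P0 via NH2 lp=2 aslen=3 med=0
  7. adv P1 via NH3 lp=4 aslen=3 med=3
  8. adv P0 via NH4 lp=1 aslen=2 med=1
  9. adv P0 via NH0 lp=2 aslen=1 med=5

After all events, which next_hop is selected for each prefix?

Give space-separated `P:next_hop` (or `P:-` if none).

Op 1: best P0=- P1=- P2=NH1
Op 2: best P0=- P1=- P2=-
Op 3: best P0=- P1=NH0 P2=-
Op 4: best P0=- P1=NH0 P2=-
Op 5: best P0=- P1=NH0 P2=NH1
Op 6: best P0=NH2 P1=NH0 P2=NH1
Op 7: best P0=NH2 P1=NH3 P2=NH1
Op 8: best P0=NH2 P1=NH3 P2=NH1
Op 9: best P0=NH0 P1=NH3 P2=NH1

Answer: P0:NH0 P1:NH3 P2:NH1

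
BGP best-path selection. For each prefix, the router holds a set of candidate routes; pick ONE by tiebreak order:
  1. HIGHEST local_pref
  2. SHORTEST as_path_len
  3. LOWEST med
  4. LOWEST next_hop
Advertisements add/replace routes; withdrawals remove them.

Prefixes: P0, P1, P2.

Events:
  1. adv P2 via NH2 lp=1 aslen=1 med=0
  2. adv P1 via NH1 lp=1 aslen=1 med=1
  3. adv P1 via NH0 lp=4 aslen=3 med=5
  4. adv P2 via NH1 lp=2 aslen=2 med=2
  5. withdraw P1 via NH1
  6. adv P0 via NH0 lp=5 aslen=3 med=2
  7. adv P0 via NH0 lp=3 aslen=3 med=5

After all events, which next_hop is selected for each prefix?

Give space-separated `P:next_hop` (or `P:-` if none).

Op 1: best P0=- P1=- P2=NH2
Op 2: best P0=- P1=NH1 P2=NH2
Op 3: best P0=- P1=NH0 P2=NH2
Op 4: best P0=- P1=NH0 P2=NH1
Op 5: best P0=- P1=NH0 P2=NH1
Op 6: best P0=NH0 P1=NH0 P2=NH1
Op 7: best P0=NH0 P1=NH0 P2=NH1

Answer: P0:NH0 P1:NH0 P2:NH1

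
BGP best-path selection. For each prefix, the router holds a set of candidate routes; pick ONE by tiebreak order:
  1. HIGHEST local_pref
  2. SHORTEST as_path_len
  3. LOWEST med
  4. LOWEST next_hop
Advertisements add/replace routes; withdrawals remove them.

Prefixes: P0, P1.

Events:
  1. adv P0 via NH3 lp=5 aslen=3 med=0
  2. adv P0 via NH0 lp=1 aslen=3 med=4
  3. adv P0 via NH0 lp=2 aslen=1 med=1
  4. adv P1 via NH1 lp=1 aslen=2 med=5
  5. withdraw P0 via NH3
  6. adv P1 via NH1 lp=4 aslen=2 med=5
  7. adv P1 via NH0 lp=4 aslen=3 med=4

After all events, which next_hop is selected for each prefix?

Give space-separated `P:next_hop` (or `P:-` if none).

Op 1: best P0=NH3 P1=-
Op 2: best P0=NH3 P1=-
Op 3: best P0=NH3 P1=-
Op 4: best P0=NH3 P1=NH1
Op 5: best P0=NH0 P1=NH1
Op 6: best P0=NH0 P1=NH1
Op 7: best P0=NH0 P1=NH1

Answer: P0:NH0 P1:NH1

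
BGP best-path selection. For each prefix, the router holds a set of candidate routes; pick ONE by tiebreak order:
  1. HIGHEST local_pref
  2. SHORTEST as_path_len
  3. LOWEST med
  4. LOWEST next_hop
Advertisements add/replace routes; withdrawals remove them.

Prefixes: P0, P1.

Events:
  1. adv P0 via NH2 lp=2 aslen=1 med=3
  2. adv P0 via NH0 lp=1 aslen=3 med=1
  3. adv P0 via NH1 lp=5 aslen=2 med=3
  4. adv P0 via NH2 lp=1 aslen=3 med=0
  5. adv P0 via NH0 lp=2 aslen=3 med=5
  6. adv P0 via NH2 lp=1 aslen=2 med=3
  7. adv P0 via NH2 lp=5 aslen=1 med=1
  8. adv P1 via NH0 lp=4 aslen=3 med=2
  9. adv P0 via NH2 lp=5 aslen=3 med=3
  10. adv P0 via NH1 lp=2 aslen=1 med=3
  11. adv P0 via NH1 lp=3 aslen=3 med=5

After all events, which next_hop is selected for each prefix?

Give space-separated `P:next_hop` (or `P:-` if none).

Answer: P0:NH2 P1:NH0

Derivation:
Op 1: best P0=NH2 P1=-
Op 2: best P0=NH2 P1=-
Op 3: best P0=NH1 P1=-
Op 4: best P0=NH1 P1=-
Op 5: best P0=NH1 P1=-
Op 6: best P0=NH1 P1=-
Op 7: best P0=NH2 P1=-
Op 8: best P0=NH2 P1=NH0
Op 9: best P0=NH1 P1=NH0
Op 10: best P0=NH2 P1=NH0
Op 11: best P0=NH2 P1=NH0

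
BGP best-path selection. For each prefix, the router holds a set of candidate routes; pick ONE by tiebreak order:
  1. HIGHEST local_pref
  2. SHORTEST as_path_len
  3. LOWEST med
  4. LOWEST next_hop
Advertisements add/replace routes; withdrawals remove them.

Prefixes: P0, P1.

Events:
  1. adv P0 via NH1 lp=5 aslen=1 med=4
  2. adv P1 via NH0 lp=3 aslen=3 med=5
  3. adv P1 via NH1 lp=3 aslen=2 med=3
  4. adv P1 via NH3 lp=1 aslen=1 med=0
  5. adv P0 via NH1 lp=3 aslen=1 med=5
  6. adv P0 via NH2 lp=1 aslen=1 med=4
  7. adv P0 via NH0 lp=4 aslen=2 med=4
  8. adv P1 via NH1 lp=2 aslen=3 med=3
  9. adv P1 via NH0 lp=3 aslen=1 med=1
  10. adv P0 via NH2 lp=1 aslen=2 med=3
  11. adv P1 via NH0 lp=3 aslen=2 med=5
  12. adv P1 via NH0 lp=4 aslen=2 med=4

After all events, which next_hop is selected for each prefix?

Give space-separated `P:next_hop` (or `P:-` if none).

Answer: P0:NH0 P1:NH0

Derivation:
Op 1: best P0=NH1 P1=-
Op 2: best P0=NH1 P1=NH0
Op 3: best P0=NH1 P1=NH1
Op 4: best P0=NH1 P1=NH1
Op 5: best P0=NH1 P1=NH1
Op 6: best P0=NH1 P1=NH1
Op 7: best P0=NH0 P1=NH1
Op 8: best P0=NH0 P1=NH0
Op 9: best P0=NH0 P1=NH0
Op 10: best P0=NH0 P1=NH0
Op 11: best P0=NH0 P1=NH0
Op 12: best P0=NH0 P1=NH0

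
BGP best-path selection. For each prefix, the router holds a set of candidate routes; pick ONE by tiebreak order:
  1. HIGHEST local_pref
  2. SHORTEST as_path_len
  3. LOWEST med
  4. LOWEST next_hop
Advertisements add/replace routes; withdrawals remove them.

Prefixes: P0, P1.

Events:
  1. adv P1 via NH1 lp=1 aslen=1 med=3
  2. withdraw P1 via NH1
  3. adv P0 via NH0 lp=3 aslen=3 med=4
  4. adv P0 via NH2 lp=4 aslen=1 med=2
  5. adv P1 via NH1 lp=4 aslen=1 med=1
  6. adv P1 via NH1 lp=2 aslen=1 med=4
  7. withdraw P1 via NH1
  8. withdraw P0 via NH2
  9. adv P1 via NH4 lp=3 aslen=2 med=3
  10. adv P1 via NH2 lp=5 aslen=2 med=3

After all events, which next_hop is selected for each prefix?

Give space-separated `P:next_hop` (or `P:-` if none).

Op 1: best P0=- P1=NH1
Op 2: best P0=- P1=-
Op 3: best P0=NH0 P1=-
Op 4: best P0=NH2 P1=-
Op 5: best P0=NH2 P1=NH1
Op 6: best P0=NH2 P1=NH1
Op 7: best P0=NH2 P1=-
Op 8: best P0=NH0 P1=-
Op 9: best P0=NH0 P1=NH4
Op 10: best P0=NH0 P1=NH2

Answer: P0:NH0 P1:NH2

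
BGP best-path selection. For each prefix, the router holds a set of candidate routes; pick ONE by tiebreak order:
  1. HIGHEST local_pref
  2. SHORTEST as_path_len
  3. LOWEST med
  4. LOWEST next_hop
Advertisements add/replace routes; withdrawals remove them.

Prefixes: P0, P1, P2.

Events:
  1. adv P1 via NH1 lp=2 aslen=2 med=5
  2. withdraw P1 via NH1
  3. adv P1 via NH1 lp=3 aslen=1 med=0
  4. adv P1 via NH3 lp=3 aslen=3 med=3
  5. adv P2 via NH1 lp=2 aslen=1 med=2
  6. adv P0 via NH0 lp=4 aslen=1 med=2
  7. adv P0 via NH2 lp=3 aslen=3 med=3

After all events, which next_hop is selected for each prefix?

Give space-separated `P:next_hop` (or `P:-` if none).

Answer: P0:NH0 P1:NH1 P2:NH1

Derivation:
Op 1: best P0=- P1=NH1 P2=-
Op 2: best P0=- P1=- P2=-
Op 3: best P0=- P1=NH1 P2=-
Op 4: best P0=- P1=NH1 P2=-
Op 5: best P0=- P1=NH1 P2=NH1
Op 6: best P0=NH0 P1=NH1 P2=NH1
Op 7: best P0=NH0 P1=NH1 P2=NH1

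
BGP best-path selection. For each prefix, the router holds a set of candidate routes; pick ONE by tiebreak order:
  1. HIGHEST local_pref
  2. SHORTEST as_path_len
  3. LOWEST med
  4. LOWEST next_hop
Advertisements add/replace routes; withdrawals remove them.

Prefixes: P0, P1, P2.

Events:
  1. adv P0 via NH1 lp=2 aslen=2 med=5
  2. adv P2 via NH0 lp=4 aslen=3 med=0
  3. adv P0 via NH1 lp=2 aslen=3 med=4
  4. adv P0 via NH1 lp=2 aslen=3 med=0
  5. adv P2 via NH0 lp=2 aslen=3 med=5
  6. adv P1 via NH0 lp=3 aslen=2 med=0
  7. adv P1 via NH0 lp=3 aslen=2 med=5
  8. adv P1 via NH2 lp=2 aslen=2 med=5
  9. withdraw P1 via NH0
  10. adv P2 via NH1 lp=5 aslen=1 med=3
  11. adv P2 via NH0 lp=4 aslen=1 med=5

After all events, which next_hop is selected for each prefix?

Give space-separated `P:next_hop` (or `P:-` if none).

Op 1: best P0=NH1 P1=- P2=-
Op 2: best P0=NH1 P1=- P2=NH0
Op 3: best P0=NH1 P1=- P2=NH0
Op 4: best P0=NH1 P1=- P2=NH0
Op 5: best P0=NH1 P1=- P2=NH0
Op 6: best P0=NH1 P1=NH0 P2=NH0
Op 7: best P0=NH1 P1=NH0 P2=NH0
Op 8: best P0=NH1 P1=NH0 P2=NH0
Op 9: best P0=NH1 P1=NH2 P2=NH0
Op 10: best P0=NH1 P1=NH2 P2=NH1
Op 11: best P0=NH1 P1=NH2 P2=NH1

Answer: P0:NH1 P1:NH2 P2:NH1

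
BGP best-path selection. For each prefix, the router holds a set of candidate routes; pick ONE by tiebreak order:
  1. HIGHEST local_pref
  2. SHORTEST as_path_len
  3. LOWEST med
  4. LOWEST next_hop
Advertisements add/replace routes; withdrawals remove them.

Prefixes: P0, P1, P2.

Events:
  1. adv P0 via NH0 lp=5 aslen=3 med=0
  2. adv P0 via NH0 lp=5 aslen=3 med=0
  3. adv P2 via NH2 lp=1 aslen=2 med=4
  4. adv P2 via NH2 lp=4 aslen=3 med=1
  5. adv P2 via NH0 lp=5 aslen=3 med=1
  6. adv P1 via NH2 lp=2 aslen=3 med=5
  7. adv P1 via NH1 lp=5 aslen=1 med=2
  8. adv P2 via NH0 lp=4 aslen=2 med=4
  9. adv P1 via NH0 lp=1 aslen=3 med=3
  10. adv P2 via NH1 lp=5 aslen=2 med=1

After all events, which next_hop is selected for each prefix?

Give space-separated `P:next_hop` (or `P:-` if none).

Op 1: best P0=NH0 P1=- P2=-
Op 2: best P0=NH0 P1=- P2=-
Op 3: best P0=NH0 P1=- P2=NH2
Op 4: best P0=NH0 P1=- P2=NH2
Op 5: best P0=NH0 P1=- P2=NH0
Op 6: best P0=NH0 P1=NH2 P2=NH0
Op 7: best P0=NH0 P1=NH1 P2=NH0
Op 8: best P0=NH0 P1=NH1 P2=NH0
Op 9: best P0=NH0 P1=NH1 P2=NH0
Op 10: best P0=NH0 P1=NH1 P2=NH1

Answer: P0:NH0 P1:NH1 P2:NH1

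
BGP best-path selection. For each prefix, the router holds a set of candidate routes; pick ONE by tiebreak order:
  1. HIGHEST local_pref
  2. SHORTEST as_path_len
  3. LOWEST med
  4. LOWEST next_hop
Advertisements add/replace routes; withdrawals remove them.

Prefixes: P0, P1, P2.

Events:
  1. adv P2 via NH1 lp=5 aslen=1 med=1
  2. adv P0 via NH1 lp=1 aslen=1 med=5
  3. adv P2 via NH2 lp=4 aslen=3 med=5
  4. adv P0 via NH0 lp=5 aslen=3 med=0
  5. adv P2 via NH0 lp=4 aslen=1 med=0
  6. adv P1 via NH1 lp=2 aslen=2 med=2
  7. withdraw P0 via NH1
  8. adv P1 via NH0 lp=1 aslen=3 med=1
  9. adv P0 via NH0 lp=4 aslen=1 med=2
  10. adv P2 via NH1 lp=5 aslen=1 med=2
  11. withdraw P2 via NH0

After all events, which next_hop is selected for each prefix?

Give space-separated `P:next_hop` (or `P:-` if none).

Op 1: best P0=- P1=- P2=NH1
Op 2: best P0=NH1 P1=- P2=NH1
Op 3: best P0=NH1 P1=- P2=NH1
Op 4: best P0=NH0 P1=- P2=NH1
Op 5: best P0=NH0 P1=- P2=NH1
Op 6: best P0=NH0 P1=NH1 P2=NH1
Op 7: best P0=NH0 P1=NH1 P2=NH1
Op 8: best P0=NH0 P1=NH1 P2=NH1
Op 9: best P0=NH0 P1=NH1 P2=NH1
Op 10: best P0=NH0 P1=NH1 P2=NH1
Op 11: best P0=NH0 P1=NH1 P2=NH1

Answer: P0:NH0 P1:NH1 P2:NH1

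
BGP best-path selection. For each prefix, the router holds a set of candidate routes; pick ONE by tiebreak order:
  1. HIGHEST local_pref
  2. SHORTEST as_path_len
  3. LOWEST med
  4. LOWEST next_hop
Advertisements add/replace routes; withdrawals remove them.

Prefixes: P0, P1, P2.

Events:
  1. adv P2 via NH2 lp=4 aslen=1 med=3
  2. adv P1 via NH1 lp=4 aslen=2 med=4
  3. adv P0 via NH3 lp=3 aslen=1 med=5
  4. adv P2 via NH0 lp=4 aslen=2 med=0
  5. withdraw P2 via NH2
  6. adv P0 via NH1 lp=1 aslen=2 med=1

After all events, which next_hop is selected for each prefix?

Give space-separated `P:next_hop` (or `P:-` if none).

Op 1: best P0=- P1=- P2=NH2
Op 2: best P0=- P1=NH1 P2=NH2
Op 3: best P0=NH3 P1=NH1 P2=NH2
Op 4: best P0=NH3 P1=NH1 P2=NH2
Op 5: best P0=NH3 P1=NH1 P2=NH0
Op 6: best P0=NH3 P1=NH1 P2=NH0

Answer: P0:NH3 P1:NH1 P2:NH0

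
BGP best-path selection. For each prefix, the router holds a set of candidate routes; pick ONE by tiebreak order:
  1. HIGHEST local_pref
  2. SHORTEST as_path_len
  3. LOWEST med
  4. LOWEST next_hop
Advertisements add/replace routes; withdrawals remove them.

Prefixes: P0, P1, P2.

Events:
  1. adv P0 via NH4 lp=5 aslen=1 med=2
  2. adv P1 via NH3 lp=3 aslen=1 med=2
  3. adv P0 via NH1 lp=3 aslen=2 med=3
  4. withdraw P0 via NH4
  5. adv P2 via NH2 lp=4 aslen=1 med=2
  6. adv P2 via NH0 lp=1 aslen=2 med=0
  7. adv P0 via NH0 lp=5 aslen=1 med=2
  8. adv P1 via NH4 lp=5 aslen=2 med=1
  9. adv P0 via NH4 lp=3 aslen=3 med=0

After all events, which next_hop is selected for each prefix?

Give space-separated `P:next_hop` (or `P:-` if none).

Answer: P0:NH0 P1:NH4 P2:NH2

Derivation:
Op 1: best P0=NH4 P1=- P2=-
Op 2: best P0=NH4 P1=NH3 P2=-
Op 3: best P0=NH4 P1=NH3 P2=-
Op 4: best P0=NH1 P1=NH3 P2=-
Op 5: best P0=NH1 P1=NH3 P2=NH2
Op 6: best P0=NH1 P1=NH3 P2=NH2
Op 7: best P0=NH0 P1=NH3 P2=NH2
Op 8: best P0=NH0 P1=NH4 P2=NH2
Op 9: best P0=NH0 P1=NH4 P2=NH2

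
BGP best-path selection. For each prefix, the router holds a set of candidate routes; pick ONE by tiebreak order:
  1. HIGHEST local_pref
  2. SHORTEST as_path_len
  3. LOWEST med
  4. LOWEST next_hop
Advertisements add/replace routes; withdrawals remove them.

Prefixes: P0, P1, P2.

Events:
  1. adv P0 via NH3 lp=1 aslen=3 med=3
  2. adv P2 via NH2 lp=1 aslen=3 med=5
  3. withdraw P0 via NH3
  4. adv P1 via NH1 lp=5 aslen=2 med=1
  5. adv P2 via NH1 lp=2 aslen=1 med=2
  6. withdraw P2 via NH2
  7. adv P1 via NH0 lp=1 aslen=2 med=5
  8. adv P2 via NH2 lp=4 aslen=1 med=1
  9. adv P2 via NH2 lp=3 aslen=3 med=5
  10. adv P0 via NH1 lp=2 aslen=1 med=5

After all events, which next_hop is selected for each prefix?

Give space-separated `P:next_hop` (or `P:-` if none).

Answer: P0:NH1 P1:NH1 P2:NH2

Derivation:
Op 1: best P0=NH3 P1=- P2=-
Op 2: best P0=NH3 P1=- P2=NH2
Op 3: best P0=- P1=- P2=NH2
Op 4: best P0=- P1=NH1 P2=NH2
Op 5: best P0=- P1=NH1 P2=NH1
Op 6: best P0=- P1=NH1 P2=NH1
Op 7: best P0=- P1=NH1 P2=NH1
Op 8: best P0=- P1=NH1 P2=NH2
Op 9: best P0=- P1=NH1 P2=NH2
Op 10: best P0=NH1 P1=NH1 P2=NH2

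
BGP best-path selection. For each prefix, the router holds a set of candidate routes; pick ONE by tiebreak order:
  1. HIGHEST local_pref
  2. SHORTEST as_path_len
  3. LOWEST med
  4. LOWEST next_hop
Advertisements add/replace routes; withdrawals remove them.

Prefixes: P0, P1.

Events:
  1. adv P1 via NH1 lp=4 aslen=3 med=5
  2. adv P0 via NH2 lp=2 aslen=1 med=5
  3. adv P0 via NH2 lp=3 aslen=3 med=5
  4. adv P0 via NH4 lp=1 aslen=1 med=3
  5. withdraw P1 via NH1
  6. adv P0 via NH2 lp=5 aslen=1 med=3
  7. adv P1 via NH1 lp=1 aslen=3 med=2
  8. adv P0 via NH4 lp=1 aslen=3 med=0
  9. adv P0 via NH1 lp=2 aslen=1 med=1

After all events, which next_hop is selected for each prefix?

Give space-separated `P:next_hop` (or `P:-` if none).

Answer: P0:NH2 P1:NH1

Derivation:
Op 1: best P0=- P1=NH1
Op 2: best P0=NH2 P1=NH1
Op 3: best P0=NH2 P1=NH1
Op 4: best P0=NH2 P1=NH1
Op 5: best P0=NH2 P1=-
Op 6: best P0=NH2 P1=-
Op 7: best P0=NH2 P1=NH1
Op 8: best P0=NH2 P1=NH1
Op 9: best P0=NH2 P1=NH1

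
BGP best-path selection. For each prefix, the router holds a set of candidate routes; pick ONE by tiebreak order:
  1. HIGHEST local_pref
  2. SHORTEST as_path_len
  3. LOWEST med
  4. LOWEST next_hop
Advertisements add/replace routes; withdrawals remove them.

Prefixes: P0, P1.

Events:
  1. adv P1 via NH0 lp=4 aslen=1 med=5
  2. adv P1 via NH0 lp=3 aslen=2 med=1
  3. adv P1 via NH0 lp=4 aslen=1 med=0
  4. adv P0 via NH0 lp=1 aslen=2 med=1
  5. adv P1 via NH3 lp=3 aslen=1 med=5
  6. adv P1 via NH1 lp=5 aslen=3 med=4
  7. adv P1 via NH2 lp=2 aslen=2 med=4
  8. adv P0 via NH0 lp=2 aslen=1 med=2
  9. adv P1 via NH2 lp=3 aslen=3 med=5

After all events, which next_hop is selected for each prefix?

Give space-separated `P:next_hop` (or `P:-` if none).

Op 1: best P0=- P1=NH0
Op 2: best P0=- P1=NH0
Op 3: best P0=- P1=NH0
Op 4: best P0=NH0 P1=NH0
Op 5: best P0=NH0 P1=NH0
Op 6: best P0=NH0 P1=NH1
Op 7: best P0=NH0 P1=NH1
Op 8: best P0=NH0 P1=NH1
Op 9: best P0=NH0 P1=NH1

Answer: P0:NH0 P1:NH1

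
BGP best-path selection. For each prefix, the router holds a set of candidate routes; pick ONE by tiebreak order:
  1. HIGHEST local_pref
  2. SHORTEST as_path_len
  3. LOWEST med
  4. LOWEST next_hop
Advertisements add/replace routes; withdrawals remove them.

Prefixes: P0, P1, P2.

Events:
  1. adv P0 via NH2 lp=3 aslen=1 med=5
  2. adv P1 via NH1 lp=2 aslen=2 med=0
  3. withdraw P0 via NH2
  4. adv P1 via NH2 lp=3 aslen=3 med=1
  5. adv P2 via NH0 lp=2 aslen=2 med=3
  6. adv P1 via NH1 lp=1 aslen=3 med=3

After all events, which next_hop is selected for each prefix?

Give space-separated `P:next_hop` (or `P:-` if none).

Op 1: best P0=NH2 P1=- P2=-
Op 2: best P0=NH2 P1=NH1 P2=-
Op 3: best P0=- P1=NH1 P2=-
Op 4: best P0=- P1=NH2 P2=-
Op 5: best P0=- P1=NH2 P2=NH0
Op 6: best P0=- P1=NH2 P2=NH0

Answer: P0:- P1:NH2 P2:NH0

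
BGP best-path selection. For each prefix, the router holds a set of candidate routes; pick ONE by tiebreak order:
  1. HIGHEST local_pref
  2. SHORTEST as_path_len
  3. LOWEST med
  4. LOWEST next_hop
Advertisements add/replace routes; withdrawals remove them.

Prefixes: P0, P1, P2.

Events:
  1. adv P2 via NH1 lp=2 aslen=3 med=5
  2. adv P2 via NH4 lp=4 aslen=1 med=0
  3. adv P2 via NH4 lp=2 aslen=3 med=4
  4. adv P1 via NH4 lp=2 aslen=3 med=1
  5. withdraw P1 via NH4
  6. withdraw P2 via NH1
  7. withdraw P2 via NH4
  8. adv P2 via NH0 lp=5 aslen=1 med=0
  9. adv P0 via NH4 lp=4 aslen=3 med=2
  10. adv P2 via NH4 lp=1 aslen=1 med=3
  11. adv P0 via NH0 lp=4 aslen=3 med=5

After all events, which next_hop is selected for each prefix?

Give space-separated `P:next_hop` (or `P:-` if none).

Op 1: best P0=- P1=- P2=NH1
Op 2: best P0=- P1=- P2=NH4
Op 3: best P0=- P1=- P2=NH4
Op 4: best P0=- P1=NH4 P2=NH4
Op 5: best P0=- P1=- P2=NH4
Op 6: best P0=- P1=- P2=NH4
Op 7: best P0=- P1=- P2=-
Op 8: best P0=- P1=- P2=NH0
Op 9: best P0=NH4 P1=- P2=NH0
Op 10: best P0=NH4 P1=- P2=NH0
Op 11: best P0=NH4 P1=- P2=NH0

Answer: P0:NH4 P1:- P2:NH0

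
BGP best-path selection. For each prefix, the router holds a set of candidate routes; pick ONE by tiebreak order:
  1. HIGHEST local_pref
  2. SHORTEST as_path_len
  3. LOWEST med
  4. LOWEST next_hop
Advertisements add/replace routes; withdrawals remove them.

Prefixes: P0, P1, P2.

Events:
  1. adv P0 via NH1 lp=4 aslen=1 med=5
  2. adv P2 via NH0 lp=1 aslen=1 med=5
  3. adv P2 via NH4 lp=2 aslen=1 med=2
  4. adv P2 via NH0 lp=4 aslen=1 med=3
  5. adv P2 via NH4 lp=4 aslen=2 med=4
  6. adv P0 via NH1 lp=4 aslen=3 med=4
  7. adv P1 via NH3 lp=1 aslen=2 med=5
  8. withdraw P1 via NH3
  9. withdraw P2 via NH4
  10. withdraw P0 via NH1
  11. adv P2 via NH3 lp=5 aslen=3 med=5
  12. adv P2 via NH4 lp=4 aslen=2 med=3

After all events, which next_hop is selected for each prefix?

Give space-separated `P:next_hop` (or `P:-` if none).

Op 1: best P0=NH1 P1=- P2=-
Op 2: best P0=NH1 P1=- P2=NH0
Op 3: best P0=NH1 P1=- P2=NH4
Op 4: best P0=NH1 P1=- P2=NH0
Op 5: best P0=NH1 P1=- P2=NH0
Op 6: best P0=NH1 P1=- P2=NH0
Op 7: best P0=NH1 P1=NH3 P2=NH0
Op 8: best P0=NH1 P1=- P2=NH0
Op 9: best P0=NH1 P1=- P2=NH0
Op 10: best P0=- P1=- P2=NH0
Op 11: best P0=- P1=- P2=NH3
Op 12: best P0=- P1=- P2=NH3

Answer: P0:- P1:- P2:NH3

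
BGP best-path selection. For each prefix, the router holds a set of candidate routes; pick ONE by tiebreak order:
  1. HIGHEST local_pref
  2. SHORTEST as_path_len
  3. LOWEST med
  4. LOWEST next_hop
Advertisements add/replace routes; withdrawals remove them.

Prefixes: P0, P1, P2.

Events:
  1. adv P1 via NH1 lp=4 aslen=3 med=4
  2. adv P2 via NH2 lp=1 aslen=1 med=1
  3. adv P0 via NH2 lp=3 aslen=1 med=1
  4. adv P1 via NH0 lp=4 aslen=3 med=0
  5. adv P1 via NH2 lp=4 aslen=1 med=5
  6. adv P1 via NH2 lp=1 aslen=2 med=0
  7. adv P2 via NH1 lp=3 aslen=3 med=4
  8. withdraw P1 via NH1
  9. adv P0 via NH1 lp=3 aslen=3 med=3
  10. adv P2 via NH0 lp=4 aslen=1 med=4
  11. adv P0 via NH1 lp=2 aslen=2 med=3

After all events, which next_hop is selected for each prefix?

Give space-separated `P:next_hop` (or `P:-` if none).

Op 1: best P0=- P1=NH1 P2=-
Op 2: best P0=- P1=NH1 P2=NH2
Op 3: best P0=NH2 P1=NH1 P2=NH2
Op 4: best P0=NH2 P1=NH0 P2=NH2
Op 5: best P0=NH2 P1=NH2 P2=NH2
Op 6: best P0=NH2 P1=NH0 P2=NH2
Op 7: best P0=NH2 P1=NH0 P2=NH1
Op 8: best P0=NH2 P1=NH0 P2=NH1
Op 9: best P0=NH2 P1=NH0 P2=NH1
Op 10: best P0=NH2 P1=NH0 P2=NH0
Op 11: best P0=NH2 P1=NH0 P2=NH0

Answer: P0:NH2 P1:NH0 P2:NH0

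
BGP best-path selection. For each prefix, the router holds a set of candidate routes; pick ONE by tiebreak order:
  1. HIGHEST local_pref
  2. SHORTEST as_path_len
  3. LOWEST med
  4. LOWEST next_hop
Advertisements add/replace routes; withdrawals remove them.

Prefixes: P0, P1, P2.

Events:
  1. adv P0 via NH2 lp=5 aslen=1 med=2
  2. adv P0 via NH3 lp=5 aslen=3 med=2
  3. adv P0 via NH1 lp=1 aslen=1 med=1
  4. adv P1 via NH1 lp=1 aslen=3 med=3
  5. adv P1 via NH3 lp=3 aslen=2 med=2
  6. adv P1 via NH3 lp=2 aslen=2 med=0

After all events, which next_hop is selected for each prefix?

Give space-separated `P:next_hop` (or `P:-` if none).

Op 1: best P0=NH2 P1=- P2=-
Op 2: best P0=NH2 P1=- P2=-
Op 3: best P0=NH2 P1=- P2=-
Op 4: best P0=NH2 P1=NH1 P2=-
Op 5: best P0=NH2 P1=NH3 P2=-
Op 6: best P0=NH2 P1=NH3 P2=-

Answer: P0:NH2 P1:NH3 P2:-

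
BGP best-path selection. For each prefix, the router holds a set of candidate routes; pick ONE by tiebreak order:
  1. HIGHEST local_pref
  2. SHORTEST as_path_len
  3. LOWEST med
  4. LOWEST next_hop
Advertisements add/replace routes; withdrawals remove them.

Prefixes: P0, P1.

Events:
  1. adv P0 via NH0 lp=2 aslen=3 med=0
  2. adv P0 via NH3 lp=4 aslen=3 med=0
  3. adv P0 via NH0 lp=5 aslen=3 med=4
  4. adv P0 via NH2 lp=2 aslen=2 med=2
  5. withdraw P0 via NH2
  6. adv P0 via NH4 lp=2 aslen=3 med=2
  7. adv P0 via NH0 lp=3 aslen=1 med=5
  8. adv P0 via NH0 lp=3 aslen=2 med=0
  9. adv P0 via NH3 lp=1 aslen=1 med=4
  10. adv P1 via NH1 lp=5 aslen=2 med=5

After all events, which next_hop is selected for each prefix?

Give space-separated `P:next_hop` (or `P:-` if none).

Op 1: best P0=NH0 P1=-
Op 2: best P0=NH3 P1=-
Op 3: best P0=NH0 P1=-
Op 4: best P0=NH0 P1=-
Op 5: best P0=NH0 P1=-
Op 6: best P0=NH0 P1=-
Op 7: best P0=NH3 P1=-
Op 8: best P0=NH3 P1=-
Op 9: best P0=NH0 P1=-
Op 10: best P0=NH0 P1=NH1

Answer: P0:NH0 P1:NH1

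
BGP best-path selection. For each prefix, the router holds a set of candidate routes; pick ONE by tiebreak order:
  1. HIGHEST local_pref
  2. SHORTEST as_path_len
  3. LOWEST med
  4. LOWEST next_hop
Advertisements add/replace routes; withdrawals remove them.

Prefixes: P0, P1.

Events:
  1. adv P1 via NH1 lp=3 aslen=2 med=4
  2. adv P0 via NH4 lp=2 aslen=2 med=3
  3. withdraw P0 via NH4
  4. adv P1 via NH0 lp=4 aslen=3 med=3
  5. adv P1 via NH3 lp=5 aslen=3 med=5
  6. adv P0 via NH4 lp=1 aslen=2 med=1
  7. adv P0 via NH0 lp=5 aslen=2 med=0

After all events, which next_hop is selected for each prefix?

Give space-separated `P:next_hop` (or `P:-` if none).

Op 1: best P0=- P1=NH1
Op 2: best P0=NH4 P1=NH1
Op 3: best P0=- P1=NH1
Op 4: best P0=- P1=NH0
Op 5: best P0=- P1=NH3
Op 6: best P0=NH4 P1=NH3
Op 7: best P0=NH0 P1=NH3

Answer: P0:NH0 P1:NH3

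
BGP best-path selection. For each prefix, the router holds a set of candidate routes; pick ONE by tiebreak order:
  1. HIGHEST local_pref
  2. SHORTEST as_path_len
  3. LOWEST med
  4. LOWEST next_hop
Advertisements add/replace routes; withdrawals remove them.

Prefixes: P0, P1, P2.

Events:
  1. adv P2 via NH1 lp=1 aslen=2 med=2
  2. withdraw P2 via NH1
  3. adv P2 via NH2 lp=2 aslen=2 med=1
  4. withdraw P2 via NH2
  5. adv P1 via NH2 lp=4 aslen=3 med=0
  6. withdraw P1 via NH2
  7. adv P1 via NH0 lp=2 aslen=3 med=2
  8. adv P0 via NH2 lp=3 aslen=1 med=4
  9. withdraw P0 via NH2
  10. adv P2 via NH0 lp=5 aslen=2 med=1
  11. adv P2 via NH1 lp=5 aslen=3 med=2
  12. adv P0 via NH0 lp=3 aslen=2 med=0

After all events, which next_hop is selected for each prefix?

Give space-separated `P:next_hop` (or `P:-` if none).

Answer: P0:NH0 P1:NH0 P2:NH0

Derivation:
Op 1: best P0=- P1=- P2=NH1
Op 2: best P0=- P1=- P2=-
Op 3: best P0=- P1=- P2=NH2
Op 4: best P0=- P1=- P2=-
Op 5: best P0=- P1=NH2 P2=-
Op 6: best P0=- P1=- P2=-
Op 7: best P0=- P1=NH0 P2=-
Op 8: best P0=NH2 P1=NH0 P2=-
Op 9: best P0=- P1=NH0 P2=-
Op 10: best P0=- P1=NH0 P2=NH0
Op 11: best P0=- P1=NH0 P2=NH0
Op 12: best P0=NH0 P1=NH0 P2=NH0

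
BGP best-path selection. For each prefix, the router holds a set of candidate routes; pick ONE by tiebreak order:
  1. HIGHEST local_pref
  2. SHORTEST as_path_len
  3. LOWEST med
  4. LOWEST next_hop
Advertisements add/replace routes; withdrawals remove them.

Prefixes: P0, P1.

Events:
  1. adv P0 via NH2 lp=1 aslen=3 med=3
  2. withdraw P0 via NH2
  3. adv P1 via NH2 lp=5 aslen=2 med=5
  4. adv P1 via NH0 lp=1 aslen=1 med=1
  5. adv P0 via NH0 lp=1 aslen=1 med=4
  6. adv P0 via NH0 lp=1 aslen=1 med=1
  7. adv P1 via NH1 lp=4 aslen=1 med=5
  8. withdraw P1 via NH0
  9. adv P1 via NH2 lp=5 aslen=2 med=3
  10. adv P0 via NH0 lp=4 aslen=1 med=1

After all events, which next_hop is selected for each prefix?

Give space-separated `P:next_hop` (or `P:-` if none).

Answer: P0:NH0 P1:NH2

Derivation:
Op 1: best P0=NH2 P1=-
Op 2: best P0=- P1=-
Op 3: best P0=- P1=NH2
Op 4: best P0=- P1=NH2
Op 5: best P0=NH0 P1=NH2
Op 6: best P0=NH0 P1=NH2
Op 7: best P0=NH0 P1=NH2
Op 8: best P0=NH0 P1=NH2
Op 9: best P0=NH0 P1=NH2
Op 10: best P0=NH0 P1=NH2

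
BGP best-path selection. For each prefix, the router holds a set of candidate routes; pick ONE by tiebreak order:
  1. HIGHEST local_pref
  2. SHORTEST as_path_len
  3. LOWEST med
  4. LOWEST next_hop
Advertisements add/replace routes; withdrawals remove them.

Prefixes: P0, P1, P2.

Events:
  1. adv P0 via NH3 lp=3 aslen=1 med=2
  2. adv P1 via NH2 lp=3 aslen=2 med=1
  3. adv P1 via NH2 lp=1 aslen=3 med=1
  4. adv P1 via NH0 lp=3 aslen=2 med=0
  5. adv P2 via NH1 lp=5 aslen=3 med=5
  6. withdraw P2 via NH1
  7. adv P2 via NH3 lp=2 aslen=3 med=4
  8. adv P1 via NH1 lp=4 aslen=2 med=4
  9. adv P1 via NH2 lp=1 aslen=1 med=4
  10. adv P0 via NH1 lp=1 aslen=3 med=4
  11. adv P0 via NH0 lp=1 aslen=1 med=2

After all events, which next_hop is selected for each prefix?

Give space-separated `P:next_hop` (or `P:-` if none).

Op 1: best P0=NH3 P1=- P2=-
Op 2: best P0=NH3 P1=NH2 P2=-
Op 3: best P0=NH3 P1=NH2 P2=-
Op 4: best P0=NH3 P1=NH0 P2=-
Op 5: best P0=NH3 P1=NH0 P2=NH1
Op 6: best P0=NH3 P1=NH0 P2=-
Op 7: best P0=NH3 P1=NH0 P2=NH3
Op 8: best P0=NH3 P1=NH1 P2=NH3
Op 9: best P0=NH3 P1=NH1 P2=NH3
Op 10: best P0=NH3 P1=NH1 P2=NH3
Op 11: best P0=NH3 P1=NH1 P2=NH3

Answer: P0:NH3 P1:NH1 P2:NH3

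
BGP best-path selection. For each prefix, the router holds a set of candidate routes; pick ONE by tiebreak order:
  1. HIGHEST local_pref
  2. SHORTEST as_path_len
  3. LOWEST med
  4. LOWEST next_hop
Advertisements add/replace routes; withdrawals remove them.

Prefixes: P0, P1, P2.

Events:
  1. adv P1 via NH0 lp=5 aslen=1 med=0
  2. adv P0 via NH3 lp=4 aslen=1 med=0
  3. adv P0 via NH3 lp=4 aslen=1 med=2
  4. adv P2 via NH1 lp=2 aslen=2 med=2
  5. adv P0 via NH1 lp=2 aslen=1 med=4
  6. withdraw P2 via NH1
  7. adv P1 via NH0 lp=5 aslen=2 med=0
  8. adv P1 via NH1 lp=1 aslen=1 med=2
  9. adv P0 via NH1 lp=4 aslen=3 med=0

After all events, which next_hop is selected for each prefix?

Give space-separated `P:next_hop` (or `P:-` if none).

Op 1: best P0=- P1=NH0 P2=-
Op 2: best P0=NH3 P1=NH0 P2=-
Op 3: best P0=NH3 P1=NH0 P2=-
Op 4: best P0=NH3 P1=NH0 P2=NH1
Op 5: best P0=NH3 P1=NH0 P2=NH1
Op 6: best P0=NH3 P1=NH0 P2=-
Op 7: best P0=NH3 P1=NH0 P2=-
Op 8: best P0=NH3 P1=NH0 P2=-
Op 9: best P0=NH3 P1=NH0 P2=-

Answer: P0:NH3 P1:NH0 P2:-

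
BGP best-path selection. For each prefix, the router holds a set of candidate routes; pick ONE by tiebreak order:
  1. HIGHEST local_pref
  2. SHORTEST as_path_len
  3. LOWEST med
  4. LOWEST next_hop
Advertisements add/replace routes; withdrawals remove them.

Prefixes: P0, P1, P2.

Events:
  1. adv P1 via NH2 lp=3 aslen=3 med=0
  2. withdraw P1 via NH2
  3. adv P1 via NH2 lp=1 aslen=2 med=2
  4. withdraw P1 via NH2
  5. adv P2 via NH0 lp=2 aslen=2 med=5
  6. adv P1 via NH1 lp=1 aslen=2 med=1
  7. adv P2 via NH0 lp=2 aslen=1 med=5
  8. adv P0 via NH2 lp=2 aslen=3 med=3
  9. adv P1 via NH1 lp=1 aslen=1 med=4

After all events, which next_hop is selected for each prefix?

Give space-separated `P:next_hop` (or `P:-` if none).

Op 1: best P0=- P1=NH2 P2=-
Op 2: best P0=- P1=- P2=-
Op 3: best P0=- P1=NH2 P2=-
Op 4: best P0=- P1=- P2=-
Op 5: best P0=- P1=- P2=NH0
Op 6: best P0=- P1=NH1 P2=NH0
Op 7: best P0=- P1=NH1 P2=NH0
Op 8: best P0=NH2 P1=NH1 P2=NH0
Op 9: best P0=NH2 P1=NH1 P2=NH0

Answer: P0:NH2 P1:NH1 P2:NH0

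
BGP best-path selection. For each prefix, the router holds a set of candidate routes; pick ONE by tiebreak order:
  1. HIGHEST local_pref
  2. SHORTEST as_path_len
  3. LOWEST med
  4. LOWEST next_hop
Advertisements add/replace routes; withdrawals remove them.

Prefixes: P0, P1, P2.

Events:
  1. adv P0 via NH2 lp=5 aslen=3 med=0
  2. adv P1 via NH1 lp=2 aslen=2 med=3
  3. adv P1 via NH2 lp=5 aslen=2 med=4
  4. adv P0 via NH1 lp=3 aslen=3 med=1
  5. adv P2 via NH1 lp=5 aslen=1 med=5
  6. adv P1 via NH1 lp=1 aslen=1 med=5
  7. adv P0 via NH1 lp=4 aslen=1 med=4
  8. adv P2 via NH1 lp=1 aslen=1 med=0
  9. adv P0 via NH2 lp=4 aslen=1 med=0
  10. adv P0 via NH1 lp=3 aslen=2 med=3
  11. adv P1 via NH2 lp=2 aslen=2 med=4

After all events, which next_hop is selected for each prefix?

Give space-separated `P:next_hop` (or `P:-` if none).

Op 1: best P0=NH2 P1=- P2=-
Op 2: best P0=NH2 P1=NH1 P2=-
Op 3: best P0=NH2 P1=NH2 P2=-
Op 4: best P0=NH2 P1=NH2 P2=-
Op 5: best P0=NH2 P1=NH2 P2=NH1
Op 6: best P0=NH2 P1=NH2 P2=NH1
Op 7: best P0=NH2 P1=NH2 P2=NH1
Op 8: best P0=NH2 P1=NH2 P2=NH1
Op 9: best P0=NH2 P1=NH2 P2=NH1
Op 10: best P0=NH2 P1=NH2 P2=NH1
Op 11: best P0=NH2 P1=NH2 P2=NH1

Answer: P0:NH2 P1:NH2 P2:NH1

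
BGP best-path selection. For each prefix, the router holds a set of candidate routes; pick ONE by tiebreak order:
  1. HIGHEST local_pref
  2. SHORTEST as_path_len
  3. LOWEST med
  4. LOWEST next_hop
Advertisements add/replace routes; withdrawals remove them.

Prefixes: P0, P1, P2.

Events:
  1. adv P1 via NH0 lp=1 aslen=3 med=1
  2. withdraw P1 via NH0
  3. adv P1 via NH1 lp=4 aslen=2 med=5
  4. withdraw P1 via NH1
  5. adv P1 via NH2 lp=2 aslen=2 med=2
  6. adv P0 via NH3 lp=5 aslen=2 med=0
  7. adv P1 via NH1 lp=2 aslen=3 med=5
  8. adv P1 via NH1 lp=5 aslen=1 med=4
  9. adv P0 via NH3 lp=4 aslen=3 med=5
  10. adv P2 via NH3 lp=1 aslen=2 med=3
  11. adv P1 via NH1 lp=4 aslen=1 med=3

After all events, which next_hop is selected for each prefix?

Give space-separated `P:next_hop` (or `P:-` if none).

Op 1: best P0=- P1=NH0 P2=-
Op 2: best P0=- P1=- P2=-
Op 3: best P0=- P1=NH1 P2=-
Op 4: best P0=- P1=- P2=-
Op 5: best P0=- P1=NH2 P2=-
Op 6: best P0=NH3 P1=NH2 P2=-
Op 7: best P0=NH3 P1=NH2 P2=-
Op 8: best P0=NH3 P1=NH1 P2=-
Op 9: best P0=NH3 P1=NH1 P2=-
Op 10: best P0=NH3 P1=NH1 P2=NH3
Op 11: best P0=NH3 P1=NH1 P2=NH3

Answer: P0:NH3 P1:NH1 P2:NH3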